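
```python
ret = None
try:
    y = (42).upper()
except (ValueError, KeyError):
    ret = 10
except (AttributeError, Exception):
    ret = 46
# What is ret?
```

Step-by-step execution trace:
1. `y = (42).upper()` raises AttributeError.
2. `except (ValueError, KeyError)` does not match AttributeError; skipped.
3. `except (AttributeError, Exception)` matches (AttributeError is in the tuple) → ret = 46.
Result: 46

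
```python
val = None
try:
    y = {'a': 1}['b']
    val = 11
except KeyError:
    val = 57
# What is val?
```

Step-by-step execution trace:
1. `y = {'a': 1}['b']` raises KeyError.
2. `val = 11` is not reached.
3. `except KeyError` matches → val = 57.
Result: 57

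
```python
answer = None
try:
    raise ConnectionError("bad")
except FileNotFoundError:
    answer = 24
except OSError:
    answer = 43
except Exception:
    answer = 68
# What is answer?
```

Step-by-step execution trace:
1. `raise ConnectionError(...)` raises ConnectionError.
2. `except FileNotFoundError` does not match (ConnectionError is not a subclass of FileNotFoundError); skipped.
3. `except OSError` matches (ConnectionError is a subclass of OSError) → answer = 43.
4. `except Exception` is not reached.
Result: 43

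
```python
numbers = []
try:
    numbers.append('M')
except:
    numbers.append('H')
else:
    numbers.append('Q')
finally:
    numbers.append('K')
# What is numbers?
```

Step-by-step execution trace:
1. try: `numbers.append('M')` → numbers = ['M']. No exception raised.
2. `except` is skipped.
3. `else` runs: `numbers.append('Q')` → numbers = ['M', 'Q'].
4. `finally` always runs: `numbers.append('K')` → numbers = ['M', 'Q', 'K'].
Result: ['M', 'Q', 'K']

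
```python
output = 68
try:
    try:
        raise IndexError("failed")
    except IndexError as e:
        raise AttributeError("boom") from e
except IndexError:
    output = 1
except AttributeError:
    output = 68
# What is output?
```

Step-by-step execution trace:
1. Inner try raises IndexError; inner `except IndexError as e` catches it.
2. `raise AttributeError(...) from e` raises AttributeError (IndexError is attached as __cause__, but only AttributeError is active).
3. Outer `except IndexError` does not match AttributeError; skipped.
4. Outer `except AttributeError` matches → output = 68.
Result: 68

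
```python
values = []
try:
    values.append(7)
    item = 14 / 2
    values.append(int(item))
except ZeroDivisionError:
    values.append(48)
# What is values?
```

Step-by-step execution trace:
1. try: `values.append(7)` → values = [7].
2. `item = 14 / 2` → item = 7.0. No exception raised.
3. `values.append(int(item))` → values = [7, 7].
4. `except ZeroDivisionError` is skipped (no exception was raised).
Result: [7, 7]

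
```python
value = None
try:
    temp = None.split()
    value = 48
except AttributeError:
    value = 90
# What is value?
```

Step-by-step execution trace:
1. `temp = None.split()` raises AttributeError.
2. `value = 48` is not reached.
3. `except AttributeError` matches → value = 90.
Result: 90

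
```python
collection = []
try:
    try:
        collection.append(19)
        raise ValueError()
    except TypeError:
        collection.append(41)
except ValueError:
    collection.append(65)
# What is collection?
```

Step-by-step execution trace:
1. Inner try: `collection.append(19)` → collection = [19].
2. `raise ValueError()` raises ValueError.
3. Inner `except TypeError` does not match ValueError; exception propagates to outer try.
4. Outer `except ValueError` matches → `collection.append(65)` → collection = [19, 65].
Result: [19, 65]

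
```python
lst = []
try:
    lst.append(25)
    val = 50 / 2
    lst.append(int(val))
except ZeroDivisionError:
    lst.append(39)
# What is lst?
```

Step-by-step execution trace:
1. try: `lst.append(25)` → lst = [25].
2. `val = 50 / 2` → val = 25.0. No exception raised.
3. `lst.append(int(val))` → lst = [25, 25].
4. `except ZeroDivisionError` is skipped (no exception was raised).
Result: [25, 25]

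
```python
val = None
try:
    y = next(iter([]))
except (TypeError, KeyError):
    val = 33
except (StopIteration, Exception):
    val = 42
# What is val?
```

Step-by-step execution trace:
1. `y = next(iter([]))` raises StopIteration.
2. `except (TypeError, KeyError)` does not match StopIteration; skipped.
3. `except (StopIteration, Exception)` matches (StopIteration is in the tuple) → val = 42.
Result: 42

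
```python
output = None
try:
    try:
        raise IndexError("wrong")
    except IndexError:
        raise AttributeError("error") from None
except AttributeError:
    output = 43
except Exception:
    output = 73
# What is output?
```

Step-by-step execution trace:
1. Inner try raises IndexError; inner `except IndexError` catches it.
2. `raise AttributeError(...) from None` raises AttributeError (from None suppresses __context__, but the active exception is still AttributeError).
3. Outer `except AttributeError` matches → output = 43.
4. `except Exception` is not reached.
Result: 43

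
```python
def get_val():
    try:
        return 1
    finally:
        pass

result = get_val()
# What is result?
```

Step-by-step execution trace:
1. `get_val()` enters try: `return 1` sets pending return value 1.
2. Before returning, `finally: pass` runs (no effect).
3. get_val() returns 1 → result = 1.
Result: 1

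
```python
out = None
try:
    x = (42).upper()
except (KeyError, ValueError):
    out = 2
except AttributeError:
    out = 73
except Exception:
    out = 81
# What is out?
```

Step-by-step execution trace:
1. `x = (42).upper()` raises AttributeError.
2. `except (KeyError, ValueError)` does not match AttributeError; skipped.
3. `except AttributeError` matches (exact type match) → out = 73.
4. `except Exception` is not reached.
Result: 73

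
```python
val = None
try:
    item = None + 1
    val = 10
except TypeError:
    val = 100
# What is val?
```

Step-by-step execution trace:
1. `item = None + 1` raises TypeError.
2. `val = 10` is not reached.
3. `except TypeError` matches → val = 100.
Result: 100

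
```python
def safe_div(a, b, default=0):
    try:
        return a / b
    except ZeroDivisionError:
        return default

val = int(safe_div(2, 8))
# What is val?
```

Step-by-step execution trace:
1. `safe_div(2, 8)` enters try: `return 2 / 8` → returns 0.25. No exception raised.
2. `except ZeroDivisionError` is skipped.
3. `int(0.25)` → 0 → val = 0.
Result: 0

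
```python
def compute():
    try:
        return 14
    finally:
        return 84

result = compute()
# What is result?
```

Step-by-step execution trace:
1. `compute()` enters try: `return 14` sets pending return value 14.
2. Before returning, `finally: return 84` runs and overrides the pending return.
3. compute() returns 84 → result = 84.
Result: 84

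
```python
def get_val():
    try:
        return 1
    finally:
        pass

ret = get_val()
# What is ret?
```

Step-by-step execution trace:
1. `get_val()` enters try: `return 1` sets pending return value 1.
2. Before returning, `finally: pass` runs (no effect).
3. get_val() returns 1 → ret = 1.
Result: 1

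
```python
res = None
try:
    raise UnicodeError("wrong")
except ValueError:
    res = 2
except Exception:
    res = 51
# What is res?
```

Step-by-step execution trace:
1. `raise UnicodeError(...)` raises UnicodeError.
2. `except ValueError` matches (UnicodeError is a subclass of ValueError) → res = 2.
3. `except Exception` is not reached.
Result: 2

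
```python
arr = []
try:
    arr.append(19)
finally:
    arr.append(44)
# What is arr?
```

Step-by-step execution trace:
1. try: `arr.append(19)` → arr = [19].
2. The try body completes without raising.
3. finally always runs: `arr.append(44)` → arr = [19, 44].
Result: [19, 44]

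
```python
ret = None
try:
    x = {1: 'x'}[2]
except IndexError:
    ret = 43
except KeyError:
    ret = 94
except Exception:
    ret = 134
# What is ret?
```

Step-by-step execution trace:
1. `x = {1: 'x'}[2]` raises KeyError.
2. `except IndexError` does not match KeyError; skipped.
3. `except KeyError` matches → ret = 94.
4. Remaining except clauses are skipped.
Result: 94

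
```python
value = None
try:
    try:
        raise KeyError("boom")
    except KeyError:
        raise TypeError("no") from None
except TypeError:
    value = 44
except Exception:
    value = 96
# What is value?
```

Step-by-step execution trace:
1. Inner try raises KeyError; inner `except KeyError` catches it.
2. `raise TypeError(...) from None` raises TypeError (from None suppresses __context__, but the active exception is still TypeError).
3. Outer `except TypeError` matches → value = 44.
4. `except Exception` is not reached.
Result: 44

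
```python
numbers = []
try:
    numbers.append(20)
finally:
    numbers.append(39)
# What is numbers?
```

Step-by-step execution trace:
1. try: `numbers.append(20)` → numbers = [20].
2. The try body completes without raising.
3. finally always runs: `numbers.append(39)` → numbers = [20, 39].
Result: [20, 39]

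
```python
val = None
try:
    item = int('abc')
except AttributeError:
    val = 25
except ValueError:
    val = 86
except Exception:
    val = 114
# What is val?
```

Step-by-step execution trace:
1. `item = int('abc')` raises ValueError.
2. `except AttributeError` does not match ValueError; skipped.
3. `except ValueError` matches → val = 86.
4. Remaining except clauses are skipped.
Result: 86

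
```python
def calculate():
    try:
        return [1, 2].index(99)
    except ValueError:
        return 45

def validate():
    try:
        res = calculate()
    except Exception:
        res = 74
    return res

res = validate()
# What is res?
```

Step-by-step execution trace:
1. `validate()` calls `calculate()`.
2. In calculate: `[1, 2].index(99)` raises ValueError; `except ValueError` catches it → returns 45.
3. In validate: `res = calculate()` → res = 45. No exception reaches validate.
4. `except Exception` is skipped; validate returns 45.
5. res = 45.
Result: 45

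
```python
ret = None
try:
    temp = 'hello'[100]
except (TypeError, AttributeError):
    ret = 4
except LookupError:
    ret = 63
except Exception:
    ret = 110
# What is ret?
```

Step-by-step execution trace:
1. `temp = 'hello'[100]` raises IndexError.
2. `except (TypeError, AttributeError)` does not match IndexError; skipped.
3. `except LookupError` matches (IndexError is a subclass of LookupError) → ret = 63.
4. `except Exception` is not reached.
Result: 63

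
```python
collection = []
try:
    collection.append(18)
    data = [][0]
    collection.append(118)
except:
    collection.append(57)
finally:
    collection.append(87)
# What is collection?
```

Step-by-step execution trace:
1. try: `collection.append(18)` → collection = [18].
2. `data = [][0]` raises IndexError; `collection.append(118)` is not reached.
3. bare `except` matches → `collection.append(57)` → collection = [18, 57].
4. finally always runs: `collection.append(87)` → collection = [18, 57, 87].
Result: [18, 57, 87]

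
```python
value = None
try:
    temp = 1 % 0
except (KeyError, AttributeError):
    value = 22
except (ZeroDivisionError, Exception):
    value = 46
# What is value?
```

Step-by-step execution trace:
1. `temp = 1 % 0` raises ZeroDivisionError.
2. `except (KeyError, AttributeError)` does not match ZeroDivisionError; skipped.
3. `except (ZeroDivisionError, Exception)` matches (ZeroDivisionError is in the tuple) → value = 46.
Result: 46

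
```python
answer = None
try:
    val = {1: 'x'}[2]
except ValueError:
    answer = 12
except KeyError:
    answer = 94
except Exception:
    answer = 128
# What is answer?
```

Step-by-step execution trace:
1. `val = {1: 'x'}[2]` raises KeyError.
2. `except ValueError` does not match KeyError; skipped.
3. `except KeyError` matches → answer = 94.
4. Remaining except clauses are skipped.
Result: 94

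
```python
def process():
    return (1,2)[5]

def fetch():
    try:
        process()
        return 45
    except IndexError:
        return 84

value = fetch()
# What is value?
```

Step-by-step execution trace:
1. `fetch()` calls `process()`.
2. `process()` evaluates `(1,2)[5]`, which raises IndexError; it propagates to the caller.
3. `return 45` is not reached.
4. `except IndexError` in fetch matches → returns 84.
5. value = 84.
Result: 84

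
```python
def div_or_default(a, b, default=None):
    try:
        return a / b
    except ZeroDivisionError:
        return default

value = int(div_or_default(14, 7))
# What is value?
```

Step-by-step execution trace:
1. `div_or_default(14, 7)` enters try: `return 14 / 7` → returns 2.0. No exception raised.
2. `except ZeroDivisionError` is skipped.
3. `int(2.0)` → 2 → value = 2.
Result: 2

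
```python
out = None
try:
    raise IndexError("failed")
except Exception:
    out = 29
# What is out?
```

Step-by-step execution trace:
1. `raise IndexError(...)` raises IndexError.
2. `except Exception` matches (IndexError is a subclass of Exception) → out = 29.
Result: 29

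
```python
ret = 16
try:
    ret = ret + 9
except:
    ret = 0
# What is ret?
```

Step-by-step execution trace:
1. ret starts at 16.
2. try: `ret = ret + 9` → ret = 25. No exception raised.
3. `except` is skipped.
Result: 25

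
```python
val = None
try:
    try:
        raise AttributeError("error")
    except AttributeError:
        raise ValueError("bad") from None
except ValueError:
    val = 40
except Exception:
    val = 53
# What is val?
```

Step-by-step execution trace:
1. Inner try raises AttributeError; inner `except AttributeError` catches it.
2. `raise ValueError(...) from None` raises ValueError (from None suppresses __context__, but the active exception is still ValueError).
3. Outer `except ValueError` matches → val = 40.
4. `except Exception` is not reached.
Result: 40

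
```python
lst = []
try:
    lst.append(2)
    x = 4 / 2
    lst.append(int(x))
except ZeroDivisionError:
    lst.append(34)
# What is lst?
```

Step-by-step execution trace:
1. try: `lst.append(2)` → lst = [2].
2. `x = 4 / 2` → x = 2.0. No exception raised.
3. `lst.append(int(x))` → lst = [2, 2].
4. `except ZeroDivisionError` is skipped (no exception was raised).
Result: [2, 2]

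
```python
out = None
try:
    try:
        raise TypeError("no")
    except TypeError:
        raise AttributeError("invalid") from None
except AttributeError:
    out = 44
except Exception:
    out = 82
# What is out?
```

Step-by-step execution trace:
1. Inner try raises TypeError; inner `except TypeError` catches it.
2. `raise AttributeError(...) from None` raises AttributeError (from None suppresses __context__, but the active exception is still AttributeError).
3. Outer `except AttributeError` matches → out = 44.
4. `except Exception` is not reached.
Result: 44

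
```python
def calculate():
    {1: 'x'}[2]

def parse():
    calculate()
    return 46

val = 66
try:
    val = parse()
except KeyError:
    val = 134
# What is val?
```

Step-by-step execution trace:
1. val starts at 66.
2. try: `parse()` calls `calculate()`.
3. `calculate()` evaluates `{1: 'x'}[2]`, which raises KeyError; it propagates through parse (uncaught).
4. `return 46` in parse is not reached; the assignment to val does not complete.
5. `except KeyError` matches → val = 134.
Result: 134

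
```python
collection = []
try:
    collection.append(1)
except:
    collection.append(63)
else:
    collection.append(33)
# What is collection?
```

Step-by-step execution trace:
1. try: `collection.append(1)` → collection = [1]. No exception raised.
2. `except` is skipped.
3. `else` runs (try completed without exception): `collection.append(33)` → collection = [1, 33].
Result: [1, 33]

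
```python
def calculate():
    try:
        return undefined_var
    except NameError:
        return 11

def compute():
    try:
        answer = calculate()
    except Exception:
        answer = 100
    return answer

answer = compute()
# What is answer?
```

Step-by-step execution trace:
1. `compute()` calls `calculate()`.
2. In calculate: `undefined_var` raises NameError; `except NameError` catches it → returns 11.
3. In compute: `answer = calculate()` → answer = 11. No exception reaches compute.
4. `except Exception` is skipped; compute returns 11.
5. answer = 11.
Result: 11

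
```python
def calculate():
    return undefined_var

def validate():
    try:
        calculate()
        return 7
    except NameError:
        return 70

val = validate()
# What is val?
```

Step-by-step execution trace:
1. `validate()` calls `calculate()`.
2. `calculate()` evaluates `undefined_var`, which raises NameError; it propagates to the caller.
3. `return 7` is not reached.
4. `except NameError` in validate matches → returns 70.
5. val = 70.
Result: 70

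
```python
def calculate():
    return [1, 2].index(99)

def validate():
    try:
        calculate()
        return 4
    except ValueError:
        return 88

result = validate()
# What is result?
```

Step-by-step execution trace:
1. `validate()` calls `calculate()`.
2. `calculate()` evaluates `[1, 2].index(99)`, which raises ValueError; it propagates to the caller.
3. `return 4` is not reached.
4. `except ValueError` in validate matches → returns 88.
5. result = 88.
Result: 88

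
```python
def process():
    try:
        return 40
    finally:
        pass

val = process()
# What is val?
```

Step-by-step execution trace:
1. `process()` enters try: `return 40` sets pending return value 40.
2. Before returning, `finally: pass` runs (no effect).
3. process() returns 40 → val = 40.
Result: 40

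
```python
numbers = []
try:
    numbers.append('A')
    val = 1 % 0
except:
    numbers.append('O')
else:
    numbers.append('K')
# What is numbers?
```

Step-by-step execution trace:
1. try: `numbers.append('A')` → numbers = ['A'].
2. `val = 1 % 0` raises ZeroDivisionError.
3. bare `except` matches → `numbers.append('O')` → numbers = ['A', 'O'].
4. `else` is skipped (an exception was raised).
Result: ['A', 'O']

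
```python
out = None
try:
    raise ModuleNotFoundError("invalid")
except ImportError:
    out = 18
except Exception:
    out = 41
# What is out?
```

Step-by-step execution trace:
1. `raise ModuleNotFoundError(...)` raises ModuleNotFoundError.
2. `except ImportError` matches (ModuleNotFoundError is a subclass of ImportError) → out = 18.
3. `except Exception` is not reached.
Result: 18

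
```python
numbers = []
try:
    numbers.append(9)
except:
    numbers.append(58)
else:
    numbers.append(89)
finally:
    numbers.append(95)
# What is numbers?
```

Step-by-step execution trace:
1. try: `numbers.append(9)` → numbers = [9]. No exception raised.
2. `except` is skipped.
3. `else` runs: `numbers.append(89)` → numbers = [9, 89].
4. `finally` always runs: `numbers.append(95)` → numbers = [9, 89, 95].
Result: [9, 89, 95]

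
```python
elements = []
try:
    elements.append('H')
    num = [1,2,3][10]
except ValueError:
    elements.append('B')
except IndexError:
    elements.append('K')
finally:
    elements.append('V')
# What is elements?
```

Step-by-step execution trace:
1. try: `elements.append('H')` → elements = ['H'].
2. `num = [1,2,3][10]` raises IndexError.
3. `except ValueError` does not match IndexError; skipped.
4. `except IndexError` matches → `elements.append('K')` → elements = ['H', 'K'].
5. finally always runs: `elements.append('V')` → elements = ['H', 'K', 'V'].
Result: ['H', 'K', 'V']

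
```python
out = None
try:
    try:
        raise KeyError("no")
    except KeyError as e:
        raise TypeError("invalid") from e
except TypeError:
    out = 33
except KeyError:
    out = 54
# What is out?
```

Step-by-step execution trace:
1. Inner try raises KeyError; inner `except KeyError as e` catches it.
2. `raise TypeError(...) from e` raises TypeError (KeyError is attached as __cause__, but only TypeError is active).
3. Outer `except TypeError` matches → out = 33.
4. `except KeyError` is not reached.
Result: 33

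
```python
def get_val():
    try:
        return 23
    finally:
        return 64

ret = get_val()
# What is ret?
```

Step-by-step execution trace:
1. `get_val()` enters try: `return 23` sets pending return value 23.
2. Before returning, `finally: return 64` runs and overrides the pending return.
3. get_val() returns 64 → ret = 64.
Result: 64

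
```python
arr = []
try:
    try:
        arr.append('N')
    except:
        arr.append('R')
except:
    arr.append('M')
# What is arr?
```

Step-by-step execution trace:
1. Inner try: `arr.append('N')` → arr = ['N']. No exception raised.
2. Inner `except` is skipped.
3. Inner try completes normally; outer `except` is skipped.
Result: ['N']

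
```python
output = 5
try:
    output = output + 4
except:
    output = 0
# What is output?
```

Step-by-step execution trace:
1. output starts at 5.
2. try: `output = output + 4` → output = 9. No exception raised.
3. `except` is skipped.
Result: 9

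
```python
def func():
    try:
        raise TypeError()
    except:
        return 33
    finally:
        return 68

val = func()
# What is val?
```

Step-by-step execution trace:
1. `func()` enters try: `raise TypeError()` raises TypeError.
2. bare `except` matches → `return 33` sets pending return value 33.
3. Before returning, `finally: return 68` runs and overrides the pending return.
4. func() returns 68 → val = 68.
Result: 68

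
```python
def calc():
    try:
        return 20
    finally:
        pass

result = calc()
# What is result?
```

Step-by-step execution trace:
1. `calc()` enters try: `return 20` sets pending return value 20.
2. Before returning, `finally: pass` runs (no effect).
3. calc() returns 20 → result = 20.
Result: 20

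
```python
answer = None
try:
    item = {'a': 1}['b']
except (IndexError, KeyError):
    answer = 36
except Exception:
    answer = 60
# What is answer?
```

Step-by-step execution trace:
1. `item = {'a': 1}['b']` raises KeyError.
2. `except (IndexError, KeyError)` matches (KeyError is in the tuple) → answer = 36.
3. `except Exception` is not reached.
Result: 36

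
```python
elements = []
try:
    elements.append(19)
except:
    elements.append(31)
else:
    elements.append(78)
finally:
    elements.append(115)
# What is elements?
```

Step-by-step execution trace:
1. try: `elements.append(19)` → elements = [19]. No exception raised.
2. `except` is skipped.
3. `else` runs: `elements.append(78)` → elements = [19, 78].
4. `finally` always runs: `elements.append(115)` → elements = [19, 78, 115].
Result: [19, 78, 115]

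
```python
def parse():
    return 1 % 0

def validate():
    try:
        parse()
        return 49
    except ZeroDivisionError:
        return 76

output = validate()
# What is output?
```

Step-by-step execution trace:
1. `validate()` calls `parse()`.
2. `parse()` evaluates `1 % 0`, which raises ZeroDivisionError; it propagates to the caller.
3. `return 49` is not reached.
4. `except ZeroDivisionError` in validate matches → returns 76.
5. output = 76.
Result: 76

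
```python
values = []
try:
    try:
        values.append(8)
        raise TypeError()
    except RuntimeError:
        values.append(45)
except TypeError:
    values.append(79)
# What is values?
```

Step-by-step execution trace:
1. Inner try: `values.append(8)` → values = [8].
2. `raise TypeError()` raises TypeError.
3. Inner `except RuntimeError` does not match TypeError; exception propagates to outer try.
4. Outer `except TypeError` matches → `values.append(79)` → values = [8, 79].
Result: [8, 79]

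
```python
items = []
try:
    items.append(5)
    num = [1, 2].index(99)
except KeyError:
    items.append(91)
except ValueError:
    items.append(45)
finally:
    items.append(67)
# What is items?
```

Step-by-step execution trace:
1. try: `items.append(5)` → items = [5].
2. `num = [1, 2].index(99)` raises ValueError.
3. `except KeyError` does not match ValueError; skipped.
4. `except ValueError` matches → `items.append(45)` → items = [5, 45].
5. finally always runs: `items.append(67)` → items = [5, 45, 67].
Result: [5, 45, 67]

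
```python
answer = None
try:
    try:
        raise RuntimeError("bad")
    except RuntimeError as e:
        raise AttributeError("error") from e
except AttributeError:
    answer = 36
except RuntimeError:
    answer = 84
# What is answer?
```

Step-by-step execution trace:
1. Inner try raises RuntimeError; inner `except RuntimeError as e` catches it.
2. `raise AttributeError(...) from e` raises AttributeError (RuntimeError is attached as __cause__, but only AttributeError is active).
3. Outer `except AttributeError` matches → answer = 36.
4. `except RuntimeError` is not reached.
Result: 36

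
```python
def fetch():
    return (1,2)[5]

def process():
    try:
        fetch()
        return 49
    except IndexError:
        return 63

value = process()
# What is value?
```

Step-by-step execution trace:
1. `process()` calls `fetch()`.
2. `fetch()` evaluates `(1,2)[5]`, which raises IndexError; it propagates to the caller.
3. `return 49` is not reached.
4. `except IndexError` in process matches → returns 63.
5. value = 63.
Result: 63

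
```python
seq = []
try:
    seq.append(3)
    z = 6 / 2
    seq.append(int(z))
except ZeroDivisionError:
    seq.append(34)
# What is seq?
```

Step-by-step execution trace:
1. try: `seq.append(3)` → seq = [3].
2. `z = 6 / 2` → z = 3.0. No exception raised.
3. `seq.append(int(z))` → seq = [3, 3].
4. `except ZeroDivisionError` is skipped (no exception was raised).
Result: [3, 3]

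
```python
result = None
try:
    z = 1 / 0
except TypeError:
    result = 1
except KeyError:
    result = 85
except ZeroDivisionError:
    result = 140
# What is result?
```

Step-by-step execution trace:
1. `z = 1 / 0` raises ZeroDivisionError.
2. `except TypeError` does not match ZeroDivisionError; skipped.
3. `except KeyError` does not match ZeroDivisionError; skipped.
4. `except ZeroDivisionError` matches → result = 140.
Result: 140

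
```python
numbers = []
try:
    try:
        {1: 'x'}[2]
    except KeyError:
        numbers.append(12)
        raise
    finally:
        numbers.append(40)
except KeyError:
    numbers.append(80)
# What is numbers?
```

Step-by-step execution trace:
1. Inner try: `{1: 'x'}[2]` raises KeyError.
2. Inner `except KeyError` matches → `numbers.append(12)` → numbers = [12].
3. bare `raise` re-raises KeyError.
4. Inner `finally` runs during unwinding: `numbers.append(40)` → numbers = [12, 40].
5. Outer `except KeyError` matches → `numbers.append(80)` → numbers = [12, 40, 80].
Result: [12, 40, 80]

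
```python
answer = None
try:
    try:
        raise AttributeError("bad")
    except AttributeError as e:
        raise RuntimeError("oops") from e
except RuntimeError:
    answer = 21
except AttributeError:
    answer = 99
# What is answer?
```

Step-by-step execution trace:
1. Inner try raises AttributeError; inner `except AttributeError as e` catches it.
2. `raise RuntimeError(...) from e` raises RuntimeError (AttributeError is attached as __cause__, but only RuntimeError is active).
3. Outer `except RuntimeError` matches → answer = 21.
4. `except AttributeError` is not reached.
Result: 21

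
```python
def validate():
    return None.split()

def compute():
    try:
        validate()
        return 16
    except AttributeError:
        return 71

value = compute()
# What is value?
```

Step-by-step execution trace:
1. `compute()` calls `validate()`.
2. `validate()` evaluates `None.split()`, which raises AttributeError; it propagates to the caller.
3. `return 16` is not reached.
4. `except AttributeError` in compute matches → returns 71.
5. value = 71.
Result: 71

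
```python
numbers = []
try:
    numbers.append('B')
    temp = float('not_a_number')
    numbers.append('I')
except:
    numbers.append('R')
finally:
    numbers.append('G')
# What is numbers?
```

Step-by-step execution trace:
1. try: `numbers.append('B')` → numbers = ['B'].
2. `temp = float('not_a_number')` raises ValueError; `numbers.append('I')` is not reached.
3. bare `except` matches → `numbers.append('R')` → numbers = ['B', 'R'].
4. finally always runs: `numbers.append('G')` → numbers = ['B', 'R', 'G'].
Result: ['B', 'R', 'G']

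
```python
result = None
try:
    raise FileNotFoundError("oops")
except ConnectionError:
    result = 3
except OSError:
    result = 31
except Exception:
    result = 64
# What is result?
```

Step-by-step execution trace:
1. `raise FileNotFoundError(...)` raises FileNotFoundError.
2. `except ConnectionError` does not match (FileNotFoundError is not a subclass of ConnectionError); skipped.
3. `except OSError` matches (FileNotFoundError is a subclass of OSError) → result = 31.
4. `except Exception` is not reached.
Result: 31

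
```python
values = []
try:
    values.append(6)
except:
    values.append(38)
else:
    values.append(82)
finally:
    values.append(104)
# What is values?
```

Step-by-step execution trace:
1. try: `values.append(6)` → values = [6]. No exception raised.
2. `except` is skipped.
3. `else` runs: `values.append(82)` → values = [6, 82].
4. `finally` always runs: `values.append(104)` → values = [6, 82, 104].
Result: [6, 82, 104]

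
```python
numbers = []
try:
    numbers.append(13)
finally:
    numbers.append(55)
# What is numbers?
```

Step-by-step execution trace:
1. try: `numbers.append(13)` → numbers = [13].
2. The try body completes without raising.
3. finally always runs: `numbers.append(55)` → numbers = [13, 55].
Result: [13, 55]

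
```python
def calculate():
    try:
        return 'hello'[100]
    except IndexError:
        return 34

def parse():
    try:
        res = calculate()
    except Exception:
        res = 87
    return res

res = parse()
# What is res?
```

Step-by-step execution trace:
1. `parse()` calls `calculate()`.
2. In calculate: `'hello'[100]` raises IndexError; `except IndexError` catches it → returns 34.
3. In parse: `res = calculate()` → res = 34. No exception reaches parse.
4. `except Exception` is skipped; parse returns 34.
5. res = 34.
Result: 34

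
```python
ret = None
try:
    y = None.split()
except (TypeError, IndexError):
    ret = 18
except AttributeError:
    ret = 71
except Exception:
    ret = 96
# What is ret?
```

Step-by-step execution trace:
1. `y = None.split()` raises AttributeError.
2. `except (TypeError, IndexError)` does not match AttributeError; skipped.
3. `except AttributeError` matches (exact type match) → ret = 71.
4. `except Exception` is not reached.
Result: 71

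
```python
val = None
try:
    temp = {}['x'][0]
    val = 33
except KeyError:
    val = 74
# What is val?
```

Step-by-step execution trace:
1. `temp = {}['x'][0]` raises KeyError.
2. `val = 33` is not reached.
3. `except KeyError` matches → val = 74.
Result: 74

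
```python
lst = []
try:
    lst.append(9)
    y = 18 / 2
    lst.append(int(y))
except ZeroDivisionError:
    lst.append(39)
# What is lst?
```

Step-by-step execution trace:
1. try: `lst.append(9)` → lst = [9].
2. `y = 18 / 2` → y = 9.0. No exception raised.
3. `lst.append(int(y))` → lst = [9, 9].
4. `except ZeroDivisionError` is skipped (no exception was raised).
Result: [9, 9]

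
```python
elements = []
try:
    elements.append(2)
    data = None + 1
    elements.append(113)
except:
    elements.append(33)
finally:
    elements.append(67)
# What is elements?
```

Step-by-step execution trace:
1. try: `elements.append(2)` → elements = [2].
2. `data = None + 1` raises TypeError; `elements.append(113)` is not reached.
3. bare `except` matches → `elements.append(33)` → elements = [2, 33].
4. finally always runs: `elements.append(67)` → elements = [2, 33, 67].
Result: [2, 33, 67]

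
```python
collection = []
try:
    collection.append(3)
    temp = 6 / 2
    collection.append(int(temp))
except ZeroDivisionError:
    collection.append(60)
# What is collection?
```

Step-by-step execution trace:
1. try: `collection.append(3)` → collection = [3].
2. `temp = 6 / 2` → temp = 3.0. No exception raised.
3. `collection.append(int(temp))` → collection = [3, 3].
4. `except ZeroDivisionError` is skipped (no exception was raised).
Result: [3, 3]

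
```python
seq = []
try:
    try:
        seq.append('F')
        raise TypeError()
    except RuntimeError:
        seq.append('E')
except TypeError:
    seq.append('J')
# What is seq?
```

Step-by-step execution trace:
1. Inner try: `seq.append('F')` → seq = ['F'].
2. `raise TypeError()` raises TypeError.
3. Inner `except RuntimeError` does not match TypeError; exception propagates to outer try.
4. Outer `except TypeError` matches → `seq.append('J')` → seq = ['F', 'J'].
Result: ['F', 'J']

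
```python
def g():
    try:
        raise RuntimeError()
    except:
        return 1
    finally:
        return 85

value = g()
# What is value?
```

Step-by-step execution trace:
1. `g()` enters try: `raise RuntimeError()` raises RuntimeError.
2. bare `except` matches → `return 1` sets pending return value 1.
3. Before returning, `finally: return 85` runs and overrides the pending return.
4. g() returns 85 → value = 85.
Result: 85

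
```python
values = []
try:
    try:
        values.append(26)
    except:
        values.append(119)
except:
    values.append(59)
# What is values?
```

Step-by-step execution trace:
1. Inner try: `values.append(26)` → values = [26]. No exception raised.
2. Inner `except` is skipped.
3. Inner try completes normally; outer `except` is skipped.
Result: [26]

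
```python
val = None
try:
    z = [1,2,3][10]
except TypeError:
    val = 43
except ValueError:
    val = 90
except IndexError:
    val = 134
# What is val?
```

Step-by-step execution trace:
1. `z = [1,2,3][10]` raises IndexError.
2. `except TypeError` does not match IndexError; skipped.
3. `except ValueError` does not match IndexError; skipped.
4. `except IndexError` matches → val = 134.
Result: 134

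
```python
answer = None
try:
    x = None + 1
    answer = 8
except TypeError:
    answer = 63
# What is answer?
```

Step-by-step execution trace:
1. `x = None + 1` raises TypeError.
2. `answer = 8` is not reached.
3. `except TypeError` matches → answer = 63.
Result: 63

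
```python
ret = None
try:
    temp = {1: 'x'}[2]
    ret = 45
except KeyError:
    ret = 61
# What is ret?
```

Step-by-step execution trace:
1. `temp = {1: 'x'}[2]` raises KeyError.
2. `ret = 45` is not reached.
3. `except KeyError` matches → ret = 61.
Result: 61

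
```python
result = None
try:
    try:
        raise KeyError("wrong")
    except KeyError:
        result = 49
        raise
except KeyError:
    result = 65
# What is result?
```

Step-by-step execution trace:
1. Inner try: `raise KeyError("wrong")` raises KeyError.
2. Inner `except KeyError` matches → result = 49.
3. bare `raise` re-raises the same KeyError.
4. Outer `except KeyError` matches → result = 65.
Result: 65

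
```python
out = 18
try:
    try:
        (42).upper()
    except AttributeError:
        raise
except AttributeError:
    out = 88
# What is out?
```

Step-by-step execution trace:
1. Inner try: `(42).upper()` raises AttributeError.
2. Inner `except AttributeError` matches; bare `raise` re-raises the same AttributeError.
3. Outer `except AttributeError` matches → out = 88.
Result: 88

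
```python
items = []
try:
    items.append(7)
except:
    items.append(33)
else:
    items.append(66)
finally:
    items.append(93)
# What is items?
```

Step-by-step execution trace:
1. try: `items.append(7)` → items = [7]. No exception raised.
2. `except` is skipped.
3. `else` runs: `items.append(66)` → items = [7, 66].
4. `finally` always runs: `items.append(93)` → items = [7, 66, 93].
Result: [7, 66, 93]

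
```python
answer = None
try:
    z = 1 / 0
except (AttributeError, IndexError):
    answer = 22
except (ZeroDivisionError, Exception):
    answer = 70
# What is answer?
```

Step-by-step execution trace:
1. `z = 1 / 0` raises ZeroDivisionError.
2. `except (AttributeError, IndexError)` does not match ZeroDivisionError; skipped.
3. `except (ZeroDivisionError, Exception)` matches (ZeroDivisionError is in the tuple) → answer = 70.
Result: 70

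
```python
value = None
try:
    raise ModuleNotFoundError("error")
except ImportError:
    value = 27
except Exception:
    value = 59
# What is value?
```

Step-by-step execution trace:
1. `raise ModuleNotFoundError(...)` raises ModuleNotFoundError.
2. `except ImportError` matches (ModuleNotFoundError is a subclass of ImportError) → value = 27.
3. `except Exception` is not reached.
Result: 27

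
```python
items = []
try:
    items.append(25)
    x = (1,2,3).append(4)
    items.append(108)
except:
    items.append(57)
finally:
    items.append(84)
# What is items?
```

Step-by-step execution trace:
1. try: `items.append(25)` → items = [25].
2. `x = (1,2,3).append(4)` raises AttributeError; `items.append(108)` is not reached.
3. bare `except` matches → `items.append(57)` → items = [25, 57].
4. finally always runs: `items.append(84)` → items = [25, 57, 84].
Result: [25, 57, 84]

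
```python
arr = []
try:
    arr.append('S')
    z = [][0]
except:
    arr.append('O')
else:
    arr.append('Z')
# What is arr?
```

Step-by-step execution trace:
1. try: `arr.append('S')` → arr = ['S'].
2. `z = [][0]` raises IndexError.
3. bare `except` matches → `arr.append('O')` → arr = ['S', 'O'].
4. `else` is skipped (an exception was raised).
Result: ['S', 'O']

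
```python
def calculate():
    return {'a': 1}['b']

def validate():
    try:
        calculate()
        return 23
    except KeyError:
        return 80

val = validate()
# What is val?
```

Step-by-step execution trace:
1. `validate()` calls `calculate()`.
2. `calculate()` evaluates `{'a': 1}['b']`, which raises KeyError; it propagates to the caller.
3. `return 23` is not reached.
4. `except KeyError` in validate matches → returns 80.
5. val = 80.
Result: 80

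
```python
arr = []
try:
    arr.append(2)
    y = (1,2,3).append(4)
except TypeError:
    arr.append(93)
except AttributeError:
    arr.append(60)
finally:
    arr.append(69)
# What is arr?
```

Step-by-step execution trace:
1. try: `arr.append(2)` → arr = [2].
2. `y = (1,2,3).append(4)` raises AttributeError.
3. `except TypeError` does not match AttributeError; skipped.
4. `except AttributeError` matches → `arr.append(60)` → arr = [2, 60].
5. finally always runs: `arr.append(69)` → arr = [2, 60, 69].
Result: [2, 60, 69]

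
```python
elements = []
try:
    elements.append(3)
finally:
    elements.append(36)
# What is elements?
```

Step-by-step execution trace:
1. try: `elements.append(3)` → elements = [3].
2. The try body completes without raising.
3. finally always runs: `elements.append(36)` → elements = [3, 36].
Result: [3, 36]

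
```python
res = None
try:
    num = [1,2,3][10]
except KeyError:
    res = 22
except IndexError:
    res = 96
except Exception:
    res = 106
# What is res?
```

Step-by-step execution trace:
1. `num = [1,2,3][10]` raises IndexError.
2. `except KeyError` does not match IndexError; skipped.
3. `except IndexError` matches → res = 96.
4. Remaining except clauses are skipped.
Result: 96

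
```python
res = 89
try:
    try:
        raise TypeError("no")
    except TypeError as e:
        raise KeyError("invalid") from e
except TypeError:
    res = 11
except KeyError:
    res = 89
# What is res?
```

Step-by-step execution trace:
1. Inner try raises TypeError; inner `except TypeError as e` catches it.
2. `raise KeyError(...) from e` raises KeyError (TypeError is attached as __cause__, but only KeyError is active).
3. Outer `except TypeError` does not match KeyError; skipped.
4. Outer `except KeyError` matches → res = 89.
Result: 89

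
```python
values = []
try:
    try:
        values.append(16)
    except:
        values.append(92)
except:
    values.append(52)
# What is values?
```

Step-by-step execution trace:
1. Inner try: `values.append(16)` → values = [16]. No exception raised.
2. Inner `except` is skipped.
3. Inner try completes normally; outer `except` is skipped.
Result: [16]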